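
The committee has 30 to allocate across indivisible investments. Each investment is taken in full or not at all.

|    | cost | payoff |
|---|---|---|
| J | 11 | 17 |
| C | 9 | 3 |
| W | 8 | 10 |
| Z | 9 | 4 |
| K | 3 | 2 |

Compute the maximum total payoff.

31

Take J, W, and Z: cost 11 + 8 + 9 = 28 ≤ 30, payoff 17 + 10 + 4 = 31.
No other feasible combination does better.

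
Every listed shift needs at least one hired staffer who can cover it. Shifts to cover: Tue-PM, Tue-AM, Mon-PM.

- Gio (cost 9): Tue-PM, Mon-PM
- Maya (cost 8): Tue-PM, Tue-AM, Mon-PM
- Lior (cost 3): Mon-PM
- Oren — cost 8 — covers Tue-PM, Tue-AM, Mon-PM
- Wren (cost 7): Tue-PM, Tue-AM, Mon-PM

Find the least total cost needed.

This is a weighted set-cover instance.
Wren alone covers Tue-PM, Tue-AM, Mon-PM — every shift.
Total cost: 7.
No cover costs less than 7.

7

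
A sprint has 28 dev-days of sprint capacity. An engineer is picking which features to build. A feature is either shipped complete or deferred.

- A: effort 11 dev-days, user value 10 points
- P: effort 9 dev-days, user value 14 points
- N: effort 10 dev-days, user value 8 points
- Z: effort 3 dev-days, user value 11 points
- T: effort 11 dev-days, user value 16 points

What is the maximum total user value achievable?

41

This is an integer program with binary decision variables.
A + Z + T: effort 11 + 3 + 11 = 25 ≤ 28, user value 10 + 11 + 16 = 37.
A + P + Z: effort 11 + 9 + 3 = 23 ≤ 28, user value 10 + 14 + 11 = 35.
P + Z + T: effort 9 + 3 + 11 = 23 ≤ 28, user value 14 + 11 + 16 = 41.
Best is P, Z, and T with total user value 41.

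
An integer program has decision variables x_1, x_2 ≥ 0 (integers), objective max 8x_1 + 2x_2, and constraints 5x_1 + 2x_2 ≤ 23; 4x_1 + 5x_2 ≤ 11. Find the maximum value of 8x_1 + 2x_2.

16

Relaxing integrality, the LP optimum is 22.00 at (x_1,x_2) = (2.75, 0), which is not an integer point.
(x_1,x_2)=(2,0): 5·2+2·0=10≤23, 4·2+5·0=8≤11, objective 16.
(x_1,x_2)=(1,1): 5·1+2·1=7≤23, 4·1+5·1=9≤11, objective 10.
(x_1,x_2)=(1,0): 5·1+2·0=5≤23, 4·1+5·0=4≤11, objective 8.
The best lattice point is (2,0), giving 16.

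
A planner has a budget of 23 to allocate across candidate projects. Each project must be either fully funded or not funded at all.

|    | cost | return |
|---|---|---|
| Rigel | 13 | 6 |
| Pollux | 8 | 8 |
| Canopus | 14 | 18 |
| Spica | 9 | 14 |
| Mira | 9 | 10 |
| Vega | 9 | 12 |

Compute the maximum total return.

32

Allowing fractional choices, the relaxed optimum would be about 32.4, but projects are indivisible.
Canopus + Vega: cost 14 + 9 = 23 ≤ 23, return 18 + 12 = 30.
Canopus + Spica: cost 14 + 9 = 23 ≤ 23, return 18 + 14 = 32.
Canopus + Mira: cost 14 + 9 = 23 ≤ 23, return 18 + 10 = 28.
Best is Canopus and Spica with total return 32.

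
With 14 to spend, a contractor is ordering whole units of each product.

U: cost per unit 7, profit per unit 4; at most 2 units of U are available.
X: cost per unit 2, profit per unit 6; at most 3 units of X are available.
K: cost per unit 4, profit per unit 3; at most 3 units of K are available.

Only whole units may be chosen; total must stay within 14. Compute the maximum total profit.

24

X has the best ratio (6/2); taking only X gives at most 3×6 = 18 (stopped by the supply cap of 3).
Mixing does better — 3×X and 2×K: cost 14 ≤ 14, profit 3·6 + 2·3 = 24.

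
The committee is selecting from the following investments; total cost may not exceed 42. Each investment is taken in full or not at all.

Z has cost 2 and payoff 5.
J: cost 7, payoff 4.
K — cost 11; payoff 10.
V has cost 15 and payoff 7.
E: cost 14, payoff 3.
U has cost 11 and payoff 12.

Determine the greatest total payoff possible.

34

Take Z, K, V, and U: cost 2 + 11 + 15 + 11 = 39 ≤ 42, payoff 5 + 10 + 7 + 12 = 34.
No other feasible combination does better.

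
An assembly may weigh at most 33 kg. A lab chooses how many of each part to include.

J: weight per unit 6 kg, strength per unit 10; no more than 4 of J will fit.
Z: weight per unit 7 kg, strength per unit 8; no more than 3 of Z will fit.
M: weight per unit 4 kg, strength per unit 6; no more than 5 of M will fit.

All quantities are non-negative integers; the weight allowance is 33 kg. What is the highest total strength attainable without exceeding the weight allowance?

52

This is a bounded integer knapsack.
2×J and 5×M: weight 32 ≤ 33, strength 2·10 + 5·6 = 50.
4×J and 2×M: weight 32 ≤ 33, strength 4·10 + 2·6 = 52.
Best is 52.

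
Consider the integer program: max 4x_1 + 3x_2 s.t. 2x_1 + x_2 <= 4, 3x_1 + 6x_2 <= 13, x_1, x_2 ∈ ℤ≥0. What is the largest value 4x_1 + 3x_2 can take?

8

(x_1,x_2)=(2,0): 2·2+1·0=4≤4, 3·2+6·0=6≤13, objective 8.
(x_1,x_2)=(1,1): 2·1+1·1=3≤4, 3·1+6·1=9≤13, objective 7.
(x_1,x_2)=(0,2): 2·0+1·2=2≤4, 3·0+6·2=12≤13, objective 6.
(x_1,x_2)=(1,0): 2·1+1·0=2≤4, 3·1+6·0=3≤13, objective 4.
No feasible integer point exceeds 8.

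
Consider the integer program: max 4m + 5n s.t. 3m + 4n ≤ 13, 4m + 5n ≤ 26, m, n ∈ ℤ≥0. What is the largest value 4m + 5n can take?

(m,n)=(3,1) is feasible, giving 17.
(m,n)=(4,0) is feasible, giving 16.
(m,n)=(2,1) is feasible, giving 13.
(m,n)=(3,0) is feasible, giving 12.
Maximum is 17 at (m,n)=(3,1).

17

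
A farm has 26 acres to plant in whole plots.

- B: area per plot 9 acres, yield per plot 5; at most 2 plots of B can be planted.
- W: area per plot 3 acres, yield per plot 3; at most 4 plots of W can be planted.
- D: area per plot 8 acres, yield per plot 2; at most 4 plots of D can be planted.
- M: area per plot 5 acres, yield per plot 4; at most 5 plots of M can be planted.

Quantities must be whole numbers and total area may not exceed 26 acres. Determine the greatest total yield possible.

W has the best ratio (3/3); taking only W gives at most 4×3 = 12 (stopped by the supply cap of 4).
Mixing does better — 2×W and 4×M: area 26 ≤ 26, yield 2·3 + 4·4 = 22.

22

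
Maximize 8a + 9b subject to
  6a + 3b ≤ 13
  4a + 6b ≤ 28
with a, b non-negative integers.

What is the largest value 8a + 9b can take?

36

(a,b)=(0,4): 6·0+3·4=12≤13, 4·0+6·4=24≤28, objective 36.
(a,b)=(0,3): 6·0+3·3=9≤13, 4·0+6·3=18≤28, objective 27.
The best lattice point is (0,4), giving 36.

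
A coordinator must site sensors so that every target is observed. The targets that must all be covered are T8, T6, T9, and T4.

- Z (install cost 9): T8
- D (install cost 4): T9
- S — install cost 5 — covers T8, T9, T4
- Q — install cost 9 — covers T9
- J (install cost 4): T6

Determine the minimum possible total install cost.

9

This is an integer covering problem.
Choose S and J: together they cover T8, T6, T9, T4 — every target.
Total install cost: 5 + 4 = 9.
No cover costs less than 9.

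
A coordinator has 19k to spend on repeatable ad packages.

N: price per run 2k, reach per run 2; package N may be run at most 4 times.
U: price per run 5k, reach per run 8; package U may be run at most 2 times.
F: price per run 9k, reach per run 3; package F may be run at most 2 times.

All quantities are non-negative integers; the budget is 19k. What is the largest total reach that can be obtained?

U has the best ratio (8/5); taking only U gives at most 2×8 = 16 (stopped by the supply cap of 2).
Mixing does better — 4×N and 2×U: price 18 ≤ 19, reach 4·2 + 2·8 = 24.

24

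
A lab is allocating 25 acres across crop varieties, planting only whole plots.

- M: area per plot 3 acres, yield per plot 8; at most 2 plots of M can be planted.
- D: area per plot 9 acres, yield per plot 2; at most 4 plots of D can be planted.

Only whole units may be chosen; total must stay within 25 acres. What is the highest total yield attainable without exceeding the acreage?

20

M has the best ratio (8/3); taking only M gives at most 2×8 = 16 (stopped by the supply cap of 2).
Mixing does better — 2×M and 2×D: area 24 ≤ 25, yield 2·8 + 2·2 = 20.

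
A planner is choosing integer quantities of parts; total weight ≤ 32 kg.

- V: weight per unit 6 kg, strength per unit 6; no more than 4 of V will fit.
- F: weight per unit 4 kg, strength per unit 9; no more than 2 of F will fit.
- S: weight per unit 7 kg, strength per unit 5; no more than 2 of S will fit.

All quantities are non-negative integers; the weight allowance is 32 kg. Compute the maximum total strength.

42

Take 4×V and 2×F: weight 32 ≤ 32, strength 4·6 + 2·9 = 42.
F has the best ratio (9/4) and is taken to its limit of 2; remaining capacity is filled optimally with the others.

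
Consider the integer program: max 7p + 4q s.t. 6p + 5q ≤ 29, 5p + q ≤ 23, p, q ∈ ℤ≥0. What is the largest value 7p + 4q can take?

The continuous relaxation peaks at (4.53, 0.368) with value 33.16; rounding to a feasible lattice point costs some objective.
(p,q)=(4,1): 6·4+5·1=29≤29, 5·4+1·1=21≤23, objective 32.
(p,q)=(3,2): 6·3+5·2=28≤29, 5·3+1·2=17≤23, objective 29.
(p,q)=(4,0): 6·4+5·0=24≤29, 5·4+1·0=20≤23, objective 28.
Maximum is 32 at (p,q)=(4,1).

32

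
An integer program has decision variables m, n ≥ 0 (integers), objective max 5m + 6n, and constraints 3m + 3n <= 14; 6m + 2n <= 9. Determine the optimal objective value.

24

Relaxing integrality, the LP optimum is 27.00 at (m,n) = (0, 4.5), which is not an integer point.
(m,n)=(0,4) is feasible, giving 24.
(m,n)=(0,3) is feasible, giving 18.
Maximum is 24 at (m,n)=(0,4).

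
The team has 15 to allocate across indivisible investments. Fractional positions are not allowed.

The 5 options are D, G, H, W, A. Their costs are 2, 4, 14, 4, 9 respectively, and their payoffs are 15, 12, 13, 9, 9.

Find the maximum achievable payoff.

36

D + G + A: cost 2 + 4 + 9 = 15 ≤ 15, payoff 15 + 12 + 9 = 36.
D + W + A: cost 2 + 4 + 9 = 15 ≤ 15, payoff 15 + 9 + 9 = 33.
D + G + W: cost 2 + 4 + 4 = 10 ≤ 15, payoff 15 + 12 + 9 = 36.
The maximum payoff is 36; one optimal choice is D, G, and W.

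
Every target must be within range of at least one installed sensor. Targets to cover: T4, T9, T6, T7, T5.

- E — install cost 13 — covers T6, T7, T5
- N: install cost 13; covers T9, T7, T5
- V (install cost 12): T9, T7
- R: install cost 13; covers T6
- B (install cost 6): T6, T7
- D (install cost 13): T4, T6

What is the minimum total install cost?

This is an integer covering problem.
The greedy cost-per-new-target heuristic would pick B, N, and D for 32, but a cheaper cover exists.
Choose N and D: together they cover T4, T9, T6, T7, T5 — every target.
Total install cost: 13 + 13 = 26.
No cover costs less than 26.

26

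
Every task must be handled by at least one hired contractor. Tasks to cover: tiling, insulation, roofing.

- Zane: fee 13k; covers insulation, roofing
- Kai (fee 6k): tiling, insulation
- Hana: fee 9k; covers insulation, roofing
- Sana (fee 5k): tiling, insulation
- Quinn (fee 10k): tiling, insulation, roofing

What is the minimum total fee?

This is a weighted set-cover instance.
The greedy cost-per-new-task heuristic would pick Sana and Hana for 14, but a cheaper cover exists.
Quinn alone covers tiling, insulation, roofing — every task.
Total fee: 10.
No cover costs less than 10.

10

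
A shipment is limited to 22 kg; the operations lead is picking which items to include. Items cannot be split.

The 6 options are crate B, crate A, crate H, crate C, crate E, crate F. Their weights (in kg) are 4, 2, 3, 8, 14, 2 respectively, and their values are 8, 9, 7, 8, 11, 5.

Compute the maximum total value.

37

Allowing fractional choices, the relaxed optimum would be about 39.4, but items are indivisible.
crate B + crate A + crate H + crate C: weight 4 + 2 + 3 + 8 = 17 ≤ 22, value 8 + 9 + 7 + 8 = 32.
crate B + crate A + crate H + crate C + crate F: weight 4 + 2 + 3 + 8 + 2 = 19 ≤ 22, value 8 + 9 + 7 + 8 + 5 = 37.
crate B + crate A + crate E + crate F: weight 4 + 2 + 14 + 2 = 22 ≤ 22, value 8 + 9 + 11 + 5 = 33.
Best is crate B, crate A, crate H, crate C, and crate F with total value 37.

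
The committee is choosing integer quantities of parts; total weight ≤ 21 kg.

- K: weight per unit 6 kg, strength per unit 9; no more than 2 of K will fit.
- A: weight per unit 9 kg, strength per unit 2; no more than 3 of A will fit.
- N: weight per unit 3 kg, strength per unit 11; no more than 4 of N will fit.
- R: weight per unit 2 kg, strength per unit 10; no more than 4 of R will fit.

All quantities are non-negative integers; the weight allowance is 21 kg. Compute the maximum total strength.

This is a bounded integer knapsack.
R has the best ratio (10/2); taking only R gives at most 4×10 = 40 (stopped by the supply cap of 4).
Mixing does better — 4×N and 4×R: weight 20 ≤ 21, strength 4·11 + 4·10 = 84.

84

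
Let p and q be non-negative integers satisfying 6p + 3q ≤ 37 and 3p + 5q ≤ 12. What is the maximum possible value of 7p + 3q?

28

(p,q)=(4,0): 6·4+3·0=24≤37, 3·4+5·0=12≤12, objective 28.
(p,q)=(3,0): 6·3+3·0=18≤37, 3·3+5·0=9≤12, objective 21.
The best lattice point is (4,0), giving 28.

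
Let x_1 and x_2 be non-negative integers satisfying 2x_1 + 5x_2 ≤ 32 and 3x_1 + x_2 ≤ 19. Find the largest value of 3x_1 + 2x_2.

23

Relaxing integrality, the LP optimum is 23.46 at (x_1,x_2) = (4.85, 4.46), which is not an integer point.
(x_1,x_2)=(5,4) is feasible, giving 23.
(x_1,x_2)=(5,3) is feasible, giving 21.
(x_1,x_2)=(4,4) is feasible, giving 20.
The best lattice point is (5,4), giving 23.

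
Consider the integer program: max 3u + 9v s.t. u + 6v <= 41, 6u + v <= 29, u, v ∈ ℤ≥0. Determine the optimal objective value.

(u,v)=(3,6): 1·3+6·6=39≤41, 6·3+1·6=24≤29, objective 63.
(u,v)=(2,6): 1·2+6·6=38≤41, 6·2+1·6=18≤29, objective 60.
No feasible integer point exceeds 63.

63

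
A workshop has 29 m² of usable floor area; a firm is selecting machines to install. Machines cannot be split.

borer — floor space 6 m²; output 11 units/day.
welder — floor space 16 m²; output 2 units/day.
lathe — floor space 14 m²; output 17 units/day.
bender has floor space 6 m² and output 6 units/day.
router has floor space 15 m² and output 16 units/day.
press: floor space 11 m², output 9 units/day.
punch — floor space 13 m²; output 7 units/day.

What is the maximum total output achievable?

borer + lathe + bender: floor space 6 + 14 + 6 = 26 ≤ 29, output 11 + 17 + 6 = 34.
borer + bender + router: floor space 6 + 6 + 15 = 27 ≤ 29, output 11 + 6 + 16 = 33.
Best is borer, lathe, and bender with total output 34.

34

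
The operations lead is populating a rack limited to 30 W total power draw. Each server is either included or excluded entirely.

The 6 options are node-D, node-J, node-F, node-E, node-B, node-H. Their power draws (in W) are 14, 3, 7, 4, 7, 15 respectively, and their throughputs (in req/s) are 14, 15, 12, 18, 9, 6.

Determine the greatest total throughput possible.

Allowing fractional choices, the relaxed optimum would be about 63.0, but servers are indivisible.
node-D + node-J + node-F + node-E: power draw 14 + 3 + 7 + 4 = 28 ≤ 30, throughput 14 + 15 + 12 + 18 = 59.
node-J + node-F + node-E + node-B: power draw 3 + 7 + 4 + 7 = 21 ≤ 30, throughput 15 + 12 + 18 + 9 = 54.
node-D + node-J + node-E + node-B: power draw 14 + 3 + 4 + 7 = 28 ≤ 30, throughput 14 + 15 + 18 + 9 = 56.
Best is node-D, node-J, node-F, and node-E with total throughput 59.

59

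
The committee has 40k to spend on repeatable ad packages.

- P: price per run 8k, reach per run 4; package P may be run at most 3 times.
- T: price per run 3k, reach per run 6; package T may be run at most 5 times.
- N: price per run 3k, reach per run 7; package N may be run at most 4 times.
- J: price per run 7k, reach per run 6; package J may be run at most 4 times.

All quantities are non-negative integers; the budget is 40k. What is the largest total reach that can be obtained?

This is a bounded integer knapsack.
5×T, 4×N, and 1×J: price 34 ≤ 40, reach 5·6 + 4·7 + 1·6 = 64.
4×T, 4×N, and 2×J: price 38 ≤ 40, reach 4·6 + 4·7 + 2·6 = 64.
Best is 64.

64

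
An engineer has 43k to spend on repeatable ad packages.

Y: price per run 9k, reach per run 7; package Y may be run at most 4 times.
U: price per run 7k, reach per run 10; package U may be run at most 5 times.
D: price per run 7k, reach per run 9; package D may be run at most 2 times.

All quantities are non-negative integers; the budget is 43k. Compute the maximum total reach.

This is a bounded integer knapsack.
Take 5×U and 1×D: price 42 ≤ 43, reach 5·10 + 1·9 = 59.
U has the best ratio (10/7) and is taken to its limit of 5; remaining capacity is filled optimally with the others.

59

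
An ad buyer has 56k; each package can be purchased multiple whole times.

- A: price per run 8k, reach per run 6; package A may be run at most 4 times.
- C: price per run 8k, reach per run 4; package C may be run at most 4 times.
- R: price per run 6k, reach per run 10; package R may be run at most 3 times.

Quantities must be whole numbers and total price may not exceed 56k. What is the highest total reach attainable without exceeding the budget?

54

This is a bounded integer knapsack.
4×A and 3×R: price 50 ≤ 56, reach 4·6 + 3·10 = 54.
3×A, 1×C, and 3×R: price 50 ≤ 56, reach 3·6 + 1·4 + 3·10 = 52.
Best is 54.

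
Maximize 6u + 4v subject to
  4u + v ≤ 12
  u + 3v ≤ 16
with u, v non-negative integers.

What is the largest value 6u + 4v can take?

(u,v)=(2,4): 4·2+1·4=12≤12, 1·2+3·4=14≤16, objective 28.
(u,v)=(1,5): 4·1+1·5=9≤12, 1·1+3·5=16≤16, objective 26.
(u,v)=(2,3): 4·2+1·3=11≤12, 1·2+3·3=11≤16, objective 24.
The best lattice point is (2,4), giving 28.

28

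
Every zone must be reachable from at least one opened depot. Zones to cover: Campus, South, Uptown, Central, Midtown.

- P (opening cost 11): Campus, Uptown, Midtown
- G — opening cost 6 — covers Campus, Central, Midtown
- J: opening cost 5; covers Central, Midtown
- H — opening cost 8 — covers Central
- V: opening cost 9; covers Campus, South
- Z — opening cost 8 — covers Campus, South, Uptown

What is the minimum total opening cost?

This is an integer covering problem.
Choose J and Z: together they cover Campus, South, Uptown, Central, Midtown — every zone.
Total opening cost: 5 + 8 = 13.

13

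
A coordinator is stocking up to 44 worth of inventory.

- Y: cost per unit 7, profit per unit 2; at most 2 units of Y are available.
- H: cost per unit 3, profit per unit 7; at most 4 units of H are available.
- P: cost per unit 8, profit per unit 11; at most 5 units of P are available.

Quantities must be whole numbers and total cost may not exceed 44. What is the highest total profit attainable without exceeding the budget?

H has the best ratio (7/3); taking only H gives at most 4×7 = 28 (stopped by the supply cap of 4).
Mixing does better — 4×H and 4×P: cost 44 ≤ 44, profit 4·7 + 4·11 = 72.

72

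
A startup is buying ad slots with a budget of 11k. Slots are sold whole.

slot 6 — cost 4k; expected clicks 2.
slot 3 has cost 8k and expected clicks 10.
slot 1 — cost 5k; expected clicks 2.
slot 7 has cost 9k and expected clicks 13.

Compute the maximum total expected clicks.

Treat it as a binary knapsack problem.
Take slot 7: cost 9 ≤ 11, expected clicks 13.
No other feasible combination does better.

13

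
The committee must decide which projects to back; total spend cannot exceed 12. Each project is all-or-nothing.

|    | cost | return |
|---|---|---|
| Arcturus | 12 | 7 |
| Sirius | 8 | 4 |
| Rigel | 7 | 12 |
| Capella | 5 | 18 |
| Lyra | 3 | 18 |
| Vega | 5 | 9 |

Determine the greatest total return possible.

Capella + Lyra: cost 5 + 3 = 8 ≤ 12, return 18 + 18 = 36.
Rigel + Capella: cost 7 + 5 = 12 ≤ 12, return 12 + 18 = 30.
Rigel + Lyra: cost 7 + 3 = 10 ≤ 12, return 12 + 18 = 30.
Best is Capella and Lyra with total return 36.

36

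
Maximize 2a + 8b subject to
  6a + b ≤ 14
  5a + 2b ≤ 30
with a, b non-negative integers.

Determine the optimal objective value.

(a,b)=(0,14): 6·0+1·14=14≤14, 5·0+2·14=28≤30, objective 112.
(a,b)=(0,13): 6·0+1·13=13≤14, 5·0+2·13=26≤30, objective 104.
Maximum is 112 at (a,b)=(0,14).

112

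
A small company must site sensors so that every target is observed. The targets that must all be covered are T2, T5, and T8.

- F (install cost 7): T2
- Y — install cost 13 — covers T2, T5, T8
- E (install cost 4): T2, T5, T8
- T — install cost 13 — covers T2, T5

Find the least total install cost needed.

4

This is an integer covering problem.
E alone covers T2, T5, T8 — every target.
Total install cost: 4.
No cover costs less than 4.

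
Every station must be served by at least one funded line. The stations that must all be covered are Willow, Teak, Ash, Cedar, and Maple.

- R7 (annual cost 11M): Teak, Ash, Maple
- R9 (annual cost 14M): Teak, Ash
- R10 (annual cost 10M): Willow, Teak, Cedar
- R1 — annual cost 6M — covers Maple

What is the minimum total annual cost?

21

Choose R7 and R10: together they cover Willow, Teak, Ash, Cedar, Maple — every station.
Total annual cost: 11 + 10 = 21.
No cover costs less than 21.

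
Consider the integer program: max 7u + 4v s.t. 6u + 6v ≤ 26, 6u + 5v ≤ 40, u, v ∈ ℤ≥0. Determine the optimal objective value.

28

Relaxing integrality, the LP optimum is 30.33 at (u,v) = (4.33, 0), which is not an integer point.
(u,v)=(4,0): 6·4+6·0=24≤26, 6·4+5·0=24≤40, objective 28.
(u,v)=(3,1): 6·3+6·1=24≤26, 6·3+5·1=23≤40, objective 25.
(u,v)=(3,0): 6·3+6·0=18≤26, 6·3+5·0=18≤40, objective 21.
No feasible integer point exceeds 28.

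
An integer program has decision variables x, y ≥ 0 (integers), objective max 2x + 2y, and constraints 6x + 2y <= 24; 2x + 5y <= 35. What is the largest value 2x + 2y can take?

16

(x,y)=(2,6): 6·2+2·6=24≤24, 2·2+5·6=34≤35, objective 16.
(x,y)=(0,7): 6·0+2·7=14≤24, 2·0+5·7=35≤35, objective 14.
(x,y)=(1,6): 6·1+2·6=18≤24, 2·1+5·6=32≤35, objective 14.
The best lattice point is (2,6), giving 16.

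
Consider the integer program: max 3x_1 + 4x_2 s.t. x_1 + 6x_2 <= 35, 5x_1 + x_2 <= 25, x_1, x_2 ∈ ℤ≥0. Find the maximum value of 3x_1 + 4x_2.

32

(x_1,x_2)=(4,5): 1·4+6·5=34≤35, 5·4+1·5=25≤25, objective 32.
(x_1,x_2)=(3,5): 1·3+6·5=33≤35, 5·3+1·5=20≤25, objective 29.
The best lattice point is (4,5), giving 32.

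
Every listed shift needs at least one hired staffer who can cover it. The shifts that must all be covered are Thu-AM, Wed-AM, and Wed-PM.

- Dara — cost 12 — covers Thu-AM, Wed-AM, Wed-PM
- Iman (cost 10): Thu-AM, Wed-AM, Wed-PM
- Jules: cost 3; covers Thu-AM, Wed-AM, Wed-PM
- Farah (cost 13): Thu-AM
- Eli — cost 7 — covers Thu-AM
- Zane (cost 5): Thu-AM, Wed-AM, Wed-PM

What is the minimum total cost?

3

Jules alone covers Thu-AM, Wed-AM, Wed-PM — every shift.
Total cost: 3.
No cover costs less than 3.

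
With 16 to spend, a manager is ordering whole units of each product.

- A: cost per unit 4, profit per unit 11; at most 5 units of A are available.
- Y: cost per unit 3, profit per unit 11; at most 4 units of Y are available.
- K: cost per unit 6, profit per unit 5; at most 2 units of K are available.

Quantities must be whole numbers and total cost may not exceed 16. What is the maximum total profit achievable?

Y has the best ratio (11/3); taking only Y gives at most 4×11 = 44 (stopped by the supply cap of 4).
Mixing does better — 1×A and 4×Y: cost 16 ≤ 16, profit 1·11 + 4·11 = 55.

55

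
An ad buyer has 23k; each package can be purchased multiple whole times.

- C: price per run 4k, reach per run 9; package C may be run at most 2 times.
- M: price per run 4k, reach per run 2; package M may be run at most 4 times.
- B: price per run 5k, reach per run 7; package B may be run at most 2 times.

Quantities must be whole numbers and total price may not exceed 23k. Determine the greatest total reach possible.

This is a bounded integer knapsack.
2×C, 1×M, and 2×B: price 22 ≤ 23, reach 2·9 + 1·2 + 2·7 = 34.
2×C and 2×B: price 18 ≤ 23, reach 2·9 + 2·7 = 32.
Best is 34.

34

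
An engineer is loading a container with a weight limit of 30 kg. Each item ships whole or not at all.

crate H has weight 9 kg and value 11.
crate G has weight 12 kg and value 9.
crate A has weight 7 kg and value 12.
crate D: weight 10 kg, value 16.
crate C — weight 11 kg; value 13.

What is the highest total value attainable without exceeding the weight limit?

41

Allowing fractional choices, the relaxed optimum would be about 43.7, but items are indivisible.
crate A + crate D + crate C: weight 7 + 10 + 11 = 28 ≤ 30, value 12 + 16 + 13 = 41.
crate H + crate D + crate C: weight 9 + 10 + 11 = 30 ≤ 30, value 11 + 16 + 13 = 40.
Best is crate A, crate D, and crate C with total value 41.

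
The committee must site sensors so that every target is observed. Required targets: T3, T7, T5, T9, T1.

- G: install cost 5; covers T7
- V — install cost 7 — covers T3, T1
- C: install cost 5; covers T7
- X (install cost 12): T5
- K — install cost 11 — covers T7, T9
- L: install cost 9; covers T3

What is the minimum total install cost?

30

The greedy cost-per-new-target heuristic would pick V, G, K, and X for 35, but a cheaper cover exists.
Choose V, X, and K: together they cover T3, T7, T5, T9, T1 — every target.
Total install cost: 7 + 12 + 11 = 30.
No cover costs less than 30.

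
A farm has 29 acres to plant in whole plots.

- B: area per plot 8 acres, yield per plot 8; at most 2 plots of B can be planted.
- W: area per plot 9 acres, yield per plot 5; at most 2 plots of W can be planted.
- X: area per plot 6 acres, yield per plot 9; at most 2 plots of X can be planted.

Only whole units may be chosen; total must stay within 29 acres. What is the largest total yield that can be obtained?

34

1×B, 1×W, and 2×X: area 29 ≤ 29, yield 1·8 + 1·5 + 2·9 = 31.
2×B and 2×X: area 28 ≤ 29, yield 2·8 + 2·9 = 34.
Best is 34.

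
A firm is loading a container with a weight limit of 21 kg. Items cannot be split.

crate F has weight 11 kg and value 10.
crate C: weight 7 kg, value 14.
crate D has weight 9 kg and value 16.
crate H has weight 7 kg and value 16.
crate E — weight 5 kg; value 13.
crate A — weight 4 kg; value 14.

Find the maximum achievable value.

46

Allowing fractional choices, the relaxed optimum would be about 53.0, but items are indivisible.
crate D + crate H + crate A: weight 9 + 7 + 4 = 20 ≤ 21, value 16 + 16 + 14 = 46.
crate D + crate H + crate E: weight 9 + 7 + 5 = 21 ≤ 21, value 16 + 16 + 13 = 45.
crate C + crate H + crate A: weight 7 + 7 + 4 = 18 ≤ 21, value 14 + 16 + 14 = 44.
Best is crate D, crate H, and crate A with total value 46.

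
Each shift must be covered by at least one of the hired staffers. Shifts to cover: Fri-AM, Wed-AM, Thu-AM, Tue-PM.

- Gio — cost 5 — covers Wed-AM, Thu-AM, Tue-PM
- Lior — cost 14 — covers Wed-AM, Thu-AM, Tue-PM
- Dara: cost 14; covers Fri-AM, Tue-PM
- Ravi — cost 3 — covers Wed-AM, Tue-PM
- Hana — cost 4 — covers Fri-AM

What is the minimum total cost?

The greedy cost-per-new-shift heuristic would pick Ravi, Hana, and Gio for 12, but a cheaper cover exists.
Choose Gio and Hana: together they cover Fri-AM, Wed-AM, Thu-AM, Tue-PM — every shift.
Total cost: 5 + 4 = 9.
No cover costs less than 9.

9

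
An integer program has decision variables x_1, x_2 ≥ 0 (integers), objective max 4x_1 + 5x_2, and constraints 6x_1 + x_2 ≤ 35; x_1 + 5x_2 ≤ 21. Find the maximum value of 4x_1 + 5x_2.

Relaxing integrality, the LP optimum is 36.93 at (x_1,x_2) = (5.31, 3.14), which is not an integer point.
(x_1,x_2)=(5,3): 6·5+1·3=33≤35, 1·5+5·3=20≤21, objective 35.
(x_1,x_2)=(4,3): 6·4+1·3=27≤35, 1·4+5·3=19≤21, objective 31.
(x_1,x_2)=(5,2): 6·5+1·2=32≤35, 1·5+5·2=15≤21, objective 30.
Maximum is 35 at (x_1,x_2)=(5,3).

35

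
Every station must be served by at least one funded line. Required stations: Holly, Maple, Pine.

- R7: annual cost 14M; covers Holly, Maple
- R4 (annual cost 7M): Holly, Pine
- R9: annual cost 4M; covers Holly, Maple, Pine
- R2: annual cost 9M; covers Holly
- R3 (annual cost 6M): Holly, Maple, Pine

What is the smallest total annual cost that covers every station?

R9 alone covers Holly, Maple, Pine — every station.
Total annual cost: 4.
No cover costs less than 4.

4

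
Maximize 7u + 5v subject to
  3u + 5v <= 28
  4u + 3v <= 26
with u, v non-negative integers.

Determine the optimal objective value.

45

(u,v)=(5,2): 3·5+5·2=25≤28, 4·5+3·2=26≤26, objective 45.
(u,v)=(4,3): 3·4+5·3=27≤28, 4·4+3·3=25≤26, objective 43.
Maximum is 45 at (u,v)=(5,2).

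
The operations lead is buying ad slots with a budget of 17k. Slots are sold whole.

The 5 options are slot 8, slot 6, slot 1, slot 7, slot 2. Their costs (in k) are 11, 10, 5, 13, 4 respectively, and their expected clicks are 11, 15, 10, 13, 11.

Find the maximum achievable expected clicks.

slot 6 + slot 1: cost 10 + 5 = 15 ≤ 17, expected clicks 15 + 10 = 25.
slot 6 + slot 2: cost 10 + 4 = 14 ≤ 17, expected clicks 15 + 11 = 26.
slot 7 + slot 2: cost 13 + 4 = 17 ≤ 17, expected clicks 13 + 11 = 24.
Best is slot 6 and slot 2 with total expected clicks 26.

26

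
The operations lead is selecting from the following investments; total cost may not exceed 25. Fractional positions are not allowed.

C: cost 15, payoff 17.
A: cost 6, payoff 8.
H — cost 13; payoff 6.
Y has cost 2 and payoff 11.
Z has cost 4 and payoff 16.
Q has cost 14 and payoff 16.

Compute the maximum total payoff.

C + Y + Z: cost 15 + 2 + 4 = 21 ≤ 25, payoff 17 + 11 + 16 = 44.
Y + Z + Q: cost 2 + 4 + 14 = 20 ≤ 25, payoff 11 + 16 + 16 = 43.
C + A + Z: cost 15 + 6 + 4 = 25 ≤ 25, payoff 17 + 8 + 16 = 41.
Best is C, Y, and Z with total payoff 44.

44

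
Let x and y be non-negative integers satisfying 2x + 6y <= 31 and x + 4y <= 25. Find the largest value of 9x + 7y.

135

The continuous relaxation peaks at (15.5, 0) with value 139.50; rounding to a feasible lattice point costs some objective.
(x,y)=(15,0): 2·15+6·0=30≤31, 1·15+4·0=15≤25, objective 135.
(x,y)=(14,0): 2·14+6·0=28≤31, 1·14+4·0=14≤25, objective 126.
Maximum is 135 at (x,y)=(15,0).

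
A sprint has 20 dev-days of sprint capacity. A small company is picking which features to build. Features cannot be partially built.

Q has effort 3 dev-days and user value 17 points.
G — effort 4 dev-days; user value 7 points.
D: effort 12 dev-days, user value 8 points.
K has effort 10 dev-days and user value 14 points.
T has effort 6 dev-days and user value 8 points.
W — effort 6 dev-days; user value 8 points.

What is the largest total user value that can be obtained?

This is a 0-1 knapsack instance.
Take Q, G, T, and W: effort 3 + 4 + 6 + 6 = 19 ≤ 20, user value 17 + 7 + 8 + 8 = 40.
No other feasible combination does better.

40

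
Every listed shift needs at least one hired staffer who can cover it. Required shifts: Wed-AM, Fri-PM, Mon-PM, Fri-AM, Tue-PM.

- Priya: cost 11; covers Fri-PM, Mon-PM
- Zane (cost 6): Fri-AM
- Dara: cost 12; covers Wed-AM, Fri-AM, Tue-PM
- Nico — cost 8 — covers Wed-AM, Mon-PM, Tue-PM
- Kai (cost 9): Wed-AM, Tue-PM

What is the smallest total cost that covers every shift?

23

Choose Priya and Dara: together they cover Wed-AM, Fri-PM, Mon-PM, Fri-AM, Tue-PM — every shift.
Total cost: 11 + 12 = 23.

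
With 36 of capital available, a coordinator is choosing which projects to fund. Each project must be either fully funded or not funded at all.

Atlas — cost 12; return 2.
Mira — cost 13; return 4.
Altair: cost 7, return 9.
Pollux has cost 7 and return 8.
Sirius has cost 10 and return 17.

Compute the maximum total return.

36

Allowing fractional choices, the relaxed optimum would be about 37.7, but projects are indivisible.
Mira + Altair + Sirius: cost 13 + 7 + 10 = 30 ≤ 36, return 4 + 9 + 17 = 30.
Altair + Pollux + Sirius: cost 7 + 7 + 10 = 24 ≤ 36, return 9 + 8 + 17 = 34.
Atlas + Altair + Pollux + Sirius: cost 12 + 7 + 7 + 10 = 36 ≤ 36, return 2 + 9 + 8 + 17 = 36.
Best is Atlas, Altair, Pollux, and Sirius with total return 36.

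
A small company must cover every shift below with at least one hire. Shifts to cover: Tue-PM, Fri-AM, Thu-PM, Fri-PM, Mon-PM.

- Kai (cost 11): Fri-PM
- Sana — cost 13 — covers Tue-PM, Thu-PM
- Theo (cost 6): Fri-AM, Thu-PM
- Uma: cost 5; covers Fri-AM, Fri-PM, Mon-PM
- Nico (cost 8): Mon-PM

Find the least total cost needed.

The greedy cost-per-new-shift heuristic would pick Uma, Theo, and Sana for 24, but a cheaper cover exists.
Choose Sana and Uma: together they cover Tue-PM, Fri-AM, Thu-PM, Fri-PM, Mon-PM — every shift.
Total cost: 13 + 5 = 18.
No cover costs less than 18.

18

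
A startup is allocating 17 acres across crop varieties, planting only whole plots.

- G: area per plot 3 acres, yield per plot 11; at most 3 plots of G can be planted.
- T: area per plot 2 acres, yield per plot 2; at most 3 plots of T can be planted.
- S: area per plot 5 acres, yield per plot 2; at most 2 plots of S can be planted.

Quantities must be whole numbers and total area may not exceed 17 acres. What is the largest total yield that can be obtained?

39

G has the best ratio (11/3); taking only G gives at most 3×11 = 33 (stopped by the supply cap of 3).
Mixing does better — 3×G and 3×T: area 15 ≤ 17, yield 3·11 + 3·2 = 39.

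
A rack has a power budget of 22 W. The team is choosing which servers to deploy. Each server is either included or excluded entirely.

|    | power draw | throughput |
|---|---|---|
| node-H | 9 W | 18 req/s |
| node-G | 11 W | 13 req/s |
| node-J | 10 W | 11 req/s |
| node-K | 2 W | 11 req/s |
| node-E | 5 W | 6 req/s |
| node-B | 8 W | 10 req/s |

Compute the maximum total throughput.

42

This is a 0-1 knapsack instance.
Allowing fractional choices, the relaxed optimum would be about 42.6, but servers are indivisible.
node-H + node-K + node-B: power draw 9 + 2 + 8 = 19 ≤ 22, throughput 18 + 11 + 10 = 39.
node-H + node-G + node-K: power draw 9 + 11 + 2 = 22 ≤ 22, throughput 18 + 13 + 11 = 42.
node-H + node-J + node-K: power draw 9 + 10 + 2 = 21 ≤ 22, throughput 18 + 11 + 11 = 40.
Best is node-H, node-G, and node-K with total throughput 42.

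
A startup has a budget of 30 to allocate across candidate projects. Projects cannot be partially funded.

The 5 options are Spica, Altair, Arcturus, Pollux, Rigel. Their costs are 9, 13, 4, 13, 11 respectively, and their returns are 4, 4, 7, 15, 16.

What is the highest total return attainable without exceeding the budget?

Treat it as a binary knapsack problem.
Take Arcturus, Pollux, and Rigel: cost 4 + 13 + 11 = 28 ≤ 30, return 7 + 15 + 16 = 38.
No other feasible combination does better.

38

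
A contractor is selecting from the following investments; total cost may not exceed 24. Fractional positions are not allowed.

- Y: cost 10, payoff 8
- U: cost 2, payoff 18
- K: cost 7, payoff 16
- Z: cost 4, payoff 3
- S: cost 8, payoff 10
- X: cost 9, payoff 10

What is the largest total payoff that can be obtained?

47

Treat it as a binary knapsack problem.
Allowing fractional choices, the relaxed optimum would be about 51.8, but investments are indivisible.
U + K + Z + X: cost 2 + 7 + 4 + 9 = 22 ≤ 24, payoff 18 + 16 + 3 + 10 = 47.
Y + U + K + Z: cost 10 + 2 + 7 + 4 = 23 ≤ 24, payoff 8 + 18 + 16 + 3 = 45.
U + K + Z + S: cost 2 + 7 + 4 + 8 = 21 ≤ 24, payoff 18 + 16 + 3 + 10 = 47.
The maximum payoff is 47; one optimal choice is U, K, Z, and S.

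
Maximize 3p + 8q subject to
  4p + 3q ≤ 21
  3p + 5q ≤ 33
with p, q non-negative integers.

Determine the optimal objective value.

(p,q)=(0,6): 4·0+3·6=18≤21, 3·0+5·6=30≤33, objective 48.
(p,q)=(1,5): 4·1+3·5=19≤21, 3·1+5·5=28≤33, objective 43.
(p,q)=(0,5): 4·0+3·5=15≤21, 3·0+5·5=25≤33, objective 40.
No feasible integer point exceeds 48.

48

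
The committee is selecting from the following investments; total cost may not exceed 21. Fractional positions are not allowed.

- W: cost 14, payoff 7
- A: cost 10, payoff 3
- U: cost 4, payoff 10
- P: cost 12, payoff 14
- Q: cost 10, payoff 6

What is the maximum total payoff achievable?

24

This is an integer program with binary decision variables.
Allowing fractional choices, the relaxed optimum would be about 27.0, but investments are indivisible.
W + U: cost 14 + 4 = 18 ≤ 21, payoff 7 + 10 = 17.
U + P: cost 4 + 12 = 16 ≤ 21, payoff 10 + 14 = 24.
U + Q: cost 4 + 10 = 14 ≤ 21, payoff 10 + 6 = 16.
Best is U and P with total payoff 24.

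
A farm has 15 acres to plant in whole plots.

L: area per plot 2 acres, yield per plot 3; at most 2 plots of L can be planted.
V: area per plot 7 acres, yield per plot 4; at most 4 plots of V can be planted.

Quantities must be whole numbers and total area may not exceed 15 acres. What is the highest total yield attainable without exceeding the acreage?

This is a bounded integer knapsack.
2×V: area 14 ≤ 15, yield 2·4 = 8.
2×L and 1×V: area 11 ≤ 15, yield 2·3 + 1·4 = 10.
Best is 10.

10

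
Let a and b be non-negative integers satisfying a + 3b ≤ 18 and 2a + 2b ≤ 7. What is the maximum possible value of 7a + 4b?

The continuous relaxation peaks at (3.5, 0) with value 24.50; rounding to a feasible lattice point costs some objective.
(a,b)=(3,0): 1·3+3·0=3≤18, 2·3+2·0=6≤7, objective 21.
(a,b)=(2,1): 1·2+3·1=5≤18, 2·2+2·1=6≤7, objective 18.
(a,b)=(2,0): 1·2+3·0=2≤18, 2·2+2·0=4≤7, objective 14.
No feasible integer point exceeds 21.

21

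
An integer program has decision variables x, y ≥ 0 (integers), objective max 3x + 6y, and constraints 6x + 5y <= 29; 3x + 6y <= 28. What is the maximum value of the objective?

27

Relaxing integrality, the LP optimum is 28.00 at (x,y) = (0, 4.67), which is not an integer point.
(x,y)=(1,4): 6·1+5·4=26≤29, 3·1+6·4=27≤28, objective 27.
(x,y)=(0,4): 6·0+5·4=20≤29, 3·0+6·4=24≤28, objective 24.
(x,y)=(2,3): 6·2+5·3=27≤29, 3·2+6·3=24≤28, objective 24.
Maximum is 27 at (x,y)=(1,4).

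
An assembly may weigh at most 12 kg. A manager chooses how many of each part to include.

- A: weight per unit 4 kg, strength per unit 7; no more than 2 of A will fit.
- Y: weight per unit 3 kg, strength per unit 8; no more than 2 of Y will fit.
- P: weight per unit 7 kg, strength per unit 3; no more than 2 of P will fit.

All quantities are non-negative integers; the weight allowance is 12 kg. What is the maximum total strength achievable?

Y has the best ratio (8/3); taking only Y gives at most 2×8 = 16 (stopped by the supply cap of 2).
Mixing does better — 1×A and 2×Y: weight 10 ≤ 12, strength 1·7 + 2·8 = 23.

23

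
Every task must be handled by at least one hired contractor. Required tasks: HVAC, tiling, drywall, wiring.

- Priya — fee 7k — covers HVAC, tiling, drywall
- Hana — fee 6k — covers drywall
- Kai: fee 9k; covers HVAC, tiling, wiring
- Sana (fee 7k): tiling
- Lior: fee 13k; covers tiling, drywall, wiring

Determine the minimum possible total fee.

Choose Hana and Kai: together they cover HVAC, tiling, drywall, wiring — every task.
Total fee: 6 + 9 = 15.

15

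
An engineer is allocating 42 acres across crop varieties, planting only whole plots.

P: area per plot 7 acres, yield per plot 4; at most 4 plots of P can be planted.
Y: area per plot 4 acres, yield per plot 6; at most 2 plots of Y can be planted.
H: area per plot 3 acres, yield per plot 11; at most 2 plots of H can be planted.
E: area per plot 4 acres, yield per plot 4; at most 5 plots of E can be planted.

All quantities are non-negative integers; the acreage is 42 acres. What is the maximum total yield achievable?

This is a bounded integer knapsack.
Take 1×P, 2×Y, 2×H, and 5×E: area 41 ≤ 42, yield 1·4 + 2·6 + 2·11 + 5·4 = 58.
H has the best ratio (11/3) and is taken to its limit of 2; remaining capacity is filled optimally with the others.

58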